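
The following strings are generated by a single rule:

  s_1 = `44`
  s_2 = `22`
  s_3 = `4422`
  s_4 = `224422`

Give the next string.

This is a Fibonacci-style word recurrence s(k) = s(k−2)·s(k−1): e.g. 44·22 = 4422.
Continuing: 4422 · 224422 gives term 5.

4422224422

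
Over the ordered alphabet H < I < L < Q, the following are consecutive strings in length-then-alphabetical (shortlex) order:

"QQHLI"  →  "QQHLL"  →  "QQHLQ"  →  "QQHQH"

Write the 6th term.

Continuing the enumeration 2 steps past QQHQH: QQHQH → QQHQI → (answer).

QQHQL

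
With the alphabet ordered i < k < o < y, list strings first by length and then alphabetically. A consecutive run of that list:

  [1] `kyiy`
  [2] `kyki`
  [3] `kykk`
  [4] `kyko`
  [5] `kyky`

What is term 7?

Advancing 2 positions from kyky through kyky → kyoi reaches term 7.

kyok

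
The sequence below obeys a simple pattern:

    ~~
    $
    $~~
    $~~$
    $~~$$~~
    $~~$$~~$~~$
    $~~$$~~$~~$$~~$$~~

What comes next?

$~~$$~~$~~$$~~$$~~$~~$$~~$~~$

This is a Fibonacci-style word recurrence s(k) = s(k−1)·s(k−2): e.g. $·~~ = $~~.
Continuing: $~~$$~~$~~$$~~$$~~ · $~~$$~~$~~$ gives term 8.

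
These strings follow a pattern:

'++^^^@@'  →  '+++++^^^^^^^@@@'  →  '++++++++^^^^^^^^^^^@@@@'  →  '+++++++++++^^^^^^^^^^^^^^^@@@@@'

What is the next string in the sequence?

++++++++++++++^^^^^^^^^^^^^^^^^^^@@@@@@

The n-th term is 3n-1 +'s then 4n-1 ^'s then n+1 @'s (n = 1, 2, …).
At n = 5 the blocks have lengths 14, 19, 6.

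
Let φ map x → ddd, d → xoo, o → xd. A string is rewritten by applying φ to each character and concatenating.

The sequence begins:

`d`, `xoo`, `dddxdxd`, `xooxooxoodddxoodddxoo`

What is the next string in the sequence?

Applying the rule to each of the 21 symbols of xooxooxoodddxoodddxoo gives the pieces ddd xd xd ddd xd xd ddd xd xd xoo xoo xoo ddd xd xd xoo xoo xoo ddd xd xd, which concatenate to the answer.

dddxdxddddxdxddddxdxdxooxooxoodddxdxdxooxooxoodddxdxd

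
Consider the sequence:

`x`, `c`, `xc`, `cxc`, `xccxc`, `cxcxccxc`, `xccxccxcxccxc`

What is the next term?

From term 3 onward, concatenate the second-to-last term with the last: x·c = xc, c·xc = cxc, …
Continuing: cxcxccxc · xccxccxcxccxc gives term 8.

cxcxccxcxccxccxcxccxc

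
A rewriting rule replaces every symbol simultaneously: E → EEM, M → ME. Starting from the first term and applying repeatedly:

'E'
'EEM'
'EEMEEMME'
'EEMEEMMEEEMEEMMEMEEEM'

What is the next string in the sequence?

Replace each of the 21 characters of EEMEEMMEEEMEEMMEMEEEM in place — EEM EEM ME EEM EEM ME ME EEM EEM EEM ME EEM EEM ME ME EEM ME EEM EEM EEM ME — and concatenate.

EEMEEMMEEEMEEMMEMEEEMEEMEEMMEEEMEEMMEMEEEMMEEEMEEMEEMME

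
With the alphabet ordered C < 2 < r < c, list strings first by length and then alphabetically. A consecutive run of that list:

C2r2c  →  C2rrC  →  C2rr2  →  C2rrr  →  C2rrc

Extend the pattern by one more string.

C2rcC

Find the rightmost character of C2rrc below c, bump it to the next letter, and reset everything to its right to C.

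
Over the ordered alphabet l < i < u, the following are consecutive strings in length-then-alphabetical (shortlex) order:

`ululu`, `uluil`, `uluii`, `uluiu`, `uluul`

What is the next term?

Treat uluul as a base-3 numeral over the given alphabet and add one, carrying through any trailing u's.

uluui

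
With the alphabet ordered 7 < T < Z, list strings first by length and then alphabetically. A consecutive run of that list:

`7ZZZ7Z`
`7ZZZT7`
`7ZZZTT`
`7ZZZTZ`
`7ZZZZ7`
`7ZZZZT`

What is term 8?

Continuing the enumeration 2 steps past 7ZZZZT: 7ZZZZT → 7ZZZZZ → (answer).

T77777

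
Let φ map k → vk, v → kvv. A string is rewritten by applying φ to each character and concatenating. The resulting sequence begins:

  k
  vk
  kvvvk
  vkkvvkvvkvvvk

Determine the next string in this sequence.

Rewriting the 13 symbols of vkkvvkvvkvvvk one by one yields kvv vk vk kvv kvv vk kvv kvv vk kvv kvv kvv vk; concatenated:

kvvvkvkkvvkvvvkkvvkvvvkkvvkvvkvvvk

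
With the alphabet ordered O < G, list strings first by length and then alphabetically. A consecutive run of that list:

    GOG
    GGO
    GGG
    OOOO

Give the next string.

OOOG

The successor of OOOO increments the rightmost position that isn't already G and resets every position after it to O.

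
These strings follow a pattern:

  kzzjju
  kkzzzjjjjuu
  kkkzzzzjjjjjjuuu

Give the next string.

kkkkzzzzzjjjjjjjjuuuu

Each string has the form k^{n} z^{n+1} j^{2n} u^{n} (n = 1, 2, …).
For the next term, n = 4, so the run lengths are 4, 5, 8, 4.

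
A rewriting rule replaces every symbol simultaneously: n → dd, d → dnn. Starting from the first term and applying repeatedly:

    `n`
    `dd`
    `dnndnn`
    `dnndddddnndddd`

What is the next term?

dnndddddnndnndnndnndnndddddnndnndnndnn

Replace each of the 14 characters of dnndddddnndddd in place — dnn dd dd dnn dnn dnn dnn dnn dd dd dnn dnn dnn dnn — and concatenate.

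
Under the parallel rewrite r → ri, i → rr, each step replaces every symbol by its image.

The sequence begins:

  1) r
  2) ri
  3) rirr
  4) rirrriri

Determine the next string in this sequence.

Rewriting each symbol of rirrriri: r→ri, i→rr, r→ri, r→ri, r→ri, i→rr, r→ri, i→rr, which concatenates to ri rr ri ri ri rr ri rr.

rirrriririrrrirr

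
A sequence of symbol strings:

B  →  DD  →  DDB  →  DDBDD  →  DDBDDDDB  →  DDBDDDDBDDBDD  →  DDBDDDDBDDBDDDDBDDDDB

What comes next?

From term 3 onward, concatenate the last term with the second-to-last: DD·B = DDB, DDB·DD = DDBDD, …
The next term joins DDBDDDDBDDBDDDDBDDDDB and DDBDDDDBDDBDD.

DDBDDDDBDDBDDDDBDDDDBDDBDDDDBDDBDD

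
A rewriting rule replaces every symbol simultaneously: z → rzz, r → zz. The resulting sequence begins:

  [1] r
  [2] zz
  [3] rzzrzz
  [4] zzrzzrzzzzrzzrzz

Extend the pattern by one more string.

rzzrzzzzrzzrzzzzrzzrzzrzzrzzzzrzzrzzzzrzzrzz

Replace each of the 16 characters of zzrzzrzzzzrzzrzz in place — rzz rzz zz rzz rzz zz rzz rzz rzz rzz zz rzz rzz zz rzz rzz — and concatenate.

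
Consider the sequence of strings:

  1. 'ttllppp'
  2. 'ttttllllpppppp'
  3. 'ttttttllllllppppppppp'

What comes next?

ttttttttllllllllpppppppppppp

Term n consists of 2n t's, followed by 2n l's, followed by 3n p's (n = 1, 2, …).
Setting n = 4 gives 8, 8, 12 characters in each block.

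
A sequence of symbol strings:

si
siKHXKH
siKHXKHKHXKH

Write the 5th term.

Every step adds KHXKH to the end: s(k+1) = s(k)·KHXKH.
From siKHXKHKHXKH, 2 further steps: siKHXKHKHXKH → siKHXKHKHXKHKHXKH → (answer).

siKHXKHKHXKHKHXKHKHXKH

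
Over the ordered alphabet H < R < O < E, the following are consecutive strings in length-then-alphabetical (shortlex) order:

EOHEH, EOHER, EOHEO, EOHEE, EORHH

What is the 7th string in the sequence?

Advancing 2 positions from EORHH through EORHH → EORHR reaches term 7.

EORHO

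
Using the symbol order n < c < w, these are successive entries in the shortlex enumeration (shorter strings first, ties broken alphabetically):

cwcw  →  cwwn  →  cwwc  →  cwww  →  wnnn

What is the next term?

Treat wnnn as a base-3 numeral over the given alphabet and add one, carrying through any trailing w's.

wnnc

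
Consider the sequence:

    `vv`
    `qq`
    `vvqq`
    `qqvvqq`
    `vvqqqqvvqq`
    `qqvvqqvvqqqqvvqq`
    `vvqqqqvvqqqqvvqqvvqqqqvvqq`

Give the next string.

From term 3 onward, concatenate the second-to-last term with the last: vv·qq = vvqq, qq·vvqq = qqvvqq, …
Continuing: qqvvqqvvqqqqvvqq · vvqqqqvvqqqqvvqqvvqqqqvvqq gives term 8.

qqvvqqvvqqqqvvqqvvqqqqvvqqqqvvqqvvqqqqvvqq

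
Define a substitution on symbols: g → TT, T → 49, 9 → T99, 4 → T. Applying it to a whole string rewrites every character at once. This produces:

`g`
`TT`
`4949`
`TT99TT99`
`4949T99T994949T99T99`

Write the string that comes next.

Rewriting the 20 symbols of 4949T99T994949T99T99 one by one yields T T99 T T99 49 T99 T99 49 T99 T99 T T99 T T99 49 T99 T99 49 T99 T99; concatenated:

TT99TT9949T99T9949T99T99TT99TT9949T99T9949T99T99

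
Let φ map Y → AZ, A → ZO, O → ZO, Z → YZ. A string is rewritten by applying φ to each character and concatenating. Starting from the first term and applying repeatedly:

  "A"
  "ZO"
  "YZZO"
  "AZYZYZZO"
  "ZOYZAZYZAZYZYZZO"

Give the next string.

Applying the rule to each of the 16 symbols of ZOYZAZYZAZYZYZZO gives the pieces YZ ZO AZ YZ ZO YZ AZ YZ ZO YZ AZ YZ AZ YZ YZ ZO, which concatenate to the answer.

YZZOAZYZZOYZAZYZZOYZAZYZAZYZYZZO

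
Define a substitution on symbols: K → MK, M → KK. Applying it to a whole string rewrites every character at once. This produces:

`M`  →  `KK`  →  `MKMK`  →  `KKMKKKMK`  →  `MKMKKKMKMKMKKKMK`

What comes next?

Rewriting the 16 symbols of MKMKKKMKMKMKKKMK one by one yields KK MK KK MK MK MK KK MK KK MK KK MK MK MK KK MK; concatenated:

KKMKKKMKMKMKKKMKKKMKKKMKMKMKKKMK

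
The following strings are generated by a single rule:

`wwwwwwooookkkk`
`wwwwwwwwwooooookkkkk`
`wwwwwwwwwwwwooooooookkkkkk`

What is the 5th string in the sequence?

The n-th term is 3n w's then 2n o's then n+2 k's, where the shown terms are n = 2, 3, 4.
At n = 6 the blocks have lengths 18, 12, 8.

wwwwwwwwwwwwwwwwwwooooooooooookkkkkkkk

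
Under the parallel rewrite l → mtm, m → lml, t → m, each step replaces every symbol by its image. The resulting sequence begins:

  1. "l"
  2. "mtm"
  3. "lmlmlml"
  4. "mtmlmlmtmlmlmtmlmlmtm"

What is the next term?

lmlmlmlmtmlmlmtmlmlmlmlmtmlmlmtmlmlmlmlmtmlmlmtmlmlmlml

Applying the rule to each of the 21 symbols of mtmlmlmtmlmlmtmlmlmtm gives the pieces lml m lml mtm lml mtm lml m lml mtm lml mtm lml m lml mtm lml mtm lml m lml, which concatenate to the answer.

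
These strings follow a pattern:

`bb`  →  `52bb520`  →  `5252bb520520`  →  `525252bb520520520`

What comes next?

Every step adds 52 to the front and 520 to the end of the previous string.
Applying this once more to 525252bb520520520:

52525252bb520520520520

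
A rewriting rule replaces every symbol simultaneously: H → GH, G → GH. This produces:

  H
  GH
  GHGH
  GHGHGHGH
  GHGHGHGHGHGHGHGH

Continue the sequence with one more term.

Applying the rule to each of the 16 symbols of GHGHGHGHGHGHGHGH gives the pieces GH GH GH GH GH GH GH GH GH GH GH GH GH GH GH GH, which concatenate to the answer.

GHGHGHGHGHGHGHGHGHGHGHGHGHGHGHGH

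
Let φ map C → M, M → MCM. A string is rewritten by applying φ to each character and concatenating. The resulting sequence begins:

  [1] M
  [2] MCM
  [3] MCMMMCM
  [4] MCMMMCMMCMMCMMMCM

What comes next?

Rewriting the 17 symbols of MCMMMCMMCMMCMMMCM one by one yields MCM M MCM MCM MCM M MCM MCM M MCM MCM M MCM MCM MCM M MCM; concatenated:

MCMMMCMMCMMCMMMCMMCMMMCMMCMMMCMMCMMCMMMCM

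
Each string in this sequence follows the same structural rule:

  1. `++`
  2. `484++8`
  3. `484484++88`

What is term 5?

s(k+1) = 484·s(k)·8, so each term gains 484 as a prefix and 8 as a suffix.
From 484484++88, 2 further steps: 484484++88 → 484484484++888 → (answer).

484484484484++8888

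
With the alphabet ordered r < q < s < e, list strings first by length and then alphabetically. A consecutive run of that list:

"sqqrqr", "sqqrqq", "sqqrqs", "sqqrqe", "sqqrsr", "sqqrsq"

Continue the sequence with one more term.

sqqrss

The successor of sqqrsq increments the rightmost position that isn't already e and resets every position after it to r.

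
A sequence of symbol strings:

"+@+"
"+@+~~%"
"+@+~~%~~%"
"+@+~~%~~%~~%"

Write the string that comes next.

The strings grow by a fixed suffix ~~% each time.
So the next term is +@+~~%~~%~~%·~~%.

+@+~~%~~%~~%~~%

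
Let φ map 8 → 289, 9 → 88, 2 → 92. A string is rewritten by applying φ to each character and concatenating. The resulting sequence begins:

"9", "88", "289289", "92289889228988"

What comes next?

Applying the rule to each of the 14 symbols of 92289889228988 gives the pieces 88 92 92 289 88 289 289 88 92 92 289 88 289 289, which concatenate to the answer.

8892922898828928988929228988289289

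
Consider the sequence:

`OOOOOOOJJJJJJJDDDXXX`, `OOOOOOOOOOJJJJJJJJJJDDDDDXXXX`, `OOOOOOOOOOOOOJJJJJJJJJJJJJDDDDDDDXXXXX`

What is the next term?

Each string has the form O^{3n+1} J^{3n+1} D^{2n-1} X^{n+1}, where the shown terms are n = 2, 3, 4.
For the next term, n = 5, so the run lengths are 16, 16, 9, 6.

OOOOOOOOOOOOOOOOJJJJJJJJJJJJJJJJDDDDDDDDDXXXXXX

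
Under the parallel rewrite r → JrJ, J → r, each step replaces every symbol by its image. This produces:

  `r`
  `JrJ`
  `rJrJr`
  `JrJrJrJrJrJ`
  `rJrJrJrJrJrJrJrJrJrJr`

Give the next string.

JrJrJrJrJrJrJrJrJrJrJrJrJrJrJrJrJrJrJrJrJrJ

Replace each of the 21 characters of rJrJrJrJrJrJrJrJrJrJr in place — JrJ r JrJ r JrJ r JrJ r JrJ r JrJ r JrJ r JrJ r JrJ r JrJ r JrJ — and concatenate.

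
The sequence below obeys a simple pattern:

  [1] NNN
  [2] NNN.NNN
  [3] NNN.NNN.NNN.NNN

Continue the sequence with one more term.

s(k+1) = s(k)·.·s(k) — each term doubles the last with '.' between the halves.
One more doubling of NNN.NNN.NNN.NNN gives the answer.

NNN.NNN.NNN.NNN.NNN.NNN.NNN.NNN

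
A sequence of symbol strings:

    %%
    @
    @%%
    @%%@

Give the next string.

@%%@@%%

This is a Fibonacci-style word recurrence s(k) = s(k−1)·s(k−2): e.g. @·%% = @%%.
Continuing: @%%@ · @%% gives term 5.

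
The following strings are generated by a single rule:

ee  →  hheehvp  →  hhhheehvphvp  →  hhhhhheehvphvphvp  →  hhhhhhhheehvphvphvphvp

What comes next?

Every step adds hh to the front and hvp to the end of the previous string.
One more step from hhhhhhhheehvphvphvphvp gives the answer.

hhhhhhhhhheehvphvphvphvphvp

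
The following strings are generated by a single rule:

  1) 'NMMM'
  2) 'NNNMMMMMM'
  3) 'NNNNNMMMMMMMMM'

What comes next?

Reading off run lengths: N runs 1, 3, 5; M runs 3, 6, 9 — each is linear in n (n = 1, 2, …).
For the next term, n = 4, so the run lengths are 7, 12.

NNNNNNNMMMMMMMMMMMM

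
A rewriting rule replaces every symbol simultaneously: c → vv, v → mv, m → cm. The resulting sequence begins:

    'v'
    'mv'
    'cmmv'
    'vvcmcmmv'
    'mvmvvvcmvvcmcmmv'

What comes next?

Replace each of the 16 characters of mvmvvvcmvvcmcmmv in place — cm mv cm mv mv mv vv cm mv mv vv cm vv cm cm mv — and concatenate.

cmmvcmmvmvmvvvcmmvmvvvcmvvcmcmmv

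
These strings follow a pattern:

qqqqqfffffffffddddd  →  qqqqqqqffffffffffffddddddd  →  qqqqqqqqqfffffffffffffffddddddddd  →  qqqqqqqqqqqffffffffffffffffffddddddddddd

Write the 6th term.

Each string has the form q^{2n-1} f^{3n} d^{2n-1}, where the shown terms are n = 3, 4, 5, 6.
Setting n = 8 gives 15, 24, 15 characters in each block.

qqqqqqqqqqqqqqqffffffffffffffffffffffffddddddddddddddd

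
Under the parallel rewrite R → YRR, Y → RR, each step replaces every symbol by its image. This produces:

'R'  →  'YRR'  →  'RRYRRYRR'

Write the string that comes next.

Rewriting each symbol of RRYRRYRR: R→YRR, R→YRR, Y→RR, R→YRR, R→YRR, Y→RR, R→YRR, R→YRR, which concatenates to YRR YRR RR YRR YRR RR YRR YRR.

YRRYRRRRYRRYRRRRYRRYRR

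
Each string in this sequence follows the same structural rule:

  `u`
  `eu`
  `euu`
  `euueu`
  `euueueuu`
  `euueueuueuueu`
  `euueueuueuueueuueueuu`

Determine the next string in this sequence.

euueueuueuueueuueueuueuueueuueuueu

This is a Fibonacci-style word recurrence s(k) = s(k−1)·s(k−2): e.g. eu·u = euu.
So term 8 is euueueuueuueueuueueuu·euueueuueuueu.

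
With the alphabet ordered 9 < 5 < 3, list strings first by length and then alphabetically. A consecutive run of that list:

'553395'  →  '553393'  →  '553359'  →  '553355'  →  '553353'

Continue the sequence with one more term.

Treat 553353 as a base-3 numeral over the given alphabet and add one, carrying through any trailing 3's.

553339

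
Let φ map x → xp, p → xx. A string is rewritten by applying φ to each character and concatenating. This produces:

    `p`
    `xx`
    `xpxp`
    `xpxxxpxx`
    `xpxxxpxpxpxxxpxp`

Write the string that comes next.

xpxxxpxpxpxxxpxxxpxxxpxpxpxxxpxx

φ(xpxxxpxpxpxxxpxp) expands symbol-by-symbol to xp xx xp xp xp xx xp xx xp xx xp xp xp xx xp xx; joining the 16 pieces gives the next term.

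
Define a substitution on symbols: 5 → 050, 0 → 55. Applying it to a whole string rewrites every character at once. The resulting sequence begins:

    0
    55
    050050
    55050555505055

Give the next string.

Rewriting the 14 symbols of 55050555505055 one by one yields 050 050 55 050 55 050 050 050 050 55 050 55 050 050; concatenated:

05005055050550500500500505505055050050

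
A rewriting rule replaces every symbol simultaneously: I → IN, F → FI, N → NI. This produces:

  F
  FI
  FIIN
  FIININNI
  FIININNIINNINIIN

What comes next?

Rewriting the 16 symbols of FIININNIINNINIIN one by one yields FI IN IN NI IN NI NI IN IN NI NI IN NI IN IN NI; concatenated:

FIININNIINNINIININNINIINNIININNI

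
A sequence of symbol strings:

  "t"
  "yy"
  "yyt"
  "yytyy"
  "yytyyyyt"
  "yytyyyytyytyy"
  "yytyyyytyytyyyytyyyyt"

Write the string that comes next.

yytyyyytyytyyyytyyyytyytyyyytyytyy

Each term (from the third on) is the previous term followed by the one before it: term 3 = yy·t = yyt.
Continuing: yytyyyytyytyyyytyyyyt · yytyyyytyytyy gives term 8.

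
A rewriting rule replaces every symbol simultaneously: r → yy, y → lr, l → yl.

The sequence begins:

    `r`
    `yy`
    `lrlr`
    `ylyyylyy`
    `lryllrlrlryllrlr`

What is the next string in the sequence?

Rewriting the 16 symbols of lryllrlrlryllrlr one by one yields yl yy lr yl yl yy yl yy yl yy lr yl yl yy yl yy; concatenated:

ylyylrylylyyylyyylyylrylylyyylyy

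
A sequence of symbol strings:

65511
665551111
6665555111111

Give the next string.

66665555511111111

The n-th term is n 6's then n+1 5's then 2n 1's (n = 1, 2, …).
For the next term, n = 4, so the run lengths are 4, 5, 8.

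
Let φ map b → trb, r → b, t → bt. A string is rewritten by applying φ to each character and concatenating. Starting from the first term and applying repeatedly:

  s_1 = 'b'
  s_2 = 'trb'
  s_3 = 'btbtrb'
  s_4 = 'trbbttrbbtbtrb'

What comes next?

Rewriting the 14 symbols of trbbttrbbtbtrb one by one yields bt b trb trb bt bt b trb trb bt trb bt b trb; concatenated:

btbtrbtrbbtbtbtrbtrbbttrbbtbtrb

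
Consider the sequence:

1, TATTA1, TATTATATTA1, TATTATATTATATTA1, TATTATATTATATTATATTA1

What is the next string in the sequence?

Each term is the previous one with TATTA prepended.
Applying this once more to TATTATATTATATTATATTA1:

TATTATATTATATTATATTATATTA1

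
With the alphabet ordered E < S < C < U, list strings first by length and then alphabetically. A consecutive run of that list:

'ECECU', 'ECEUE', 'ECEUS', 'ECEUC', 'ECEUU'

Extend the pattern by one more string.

Find the rightmost character of ECEUU below U, bump it to the next letter, and reset everything to its right to E.

ECSEE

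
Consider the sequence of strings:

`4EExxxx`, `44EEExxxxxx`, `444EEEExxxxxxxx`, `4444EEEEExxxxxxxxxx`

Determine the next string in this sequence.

44444EEEEEExxxxxxxxxxxx

Each string has the form 4^{n-1} E^{n} x^{2n}, where the shown terms are n = 2, 3, 4, 5.
For the next term, n = 6, so the run lengths are 5, 6, 12.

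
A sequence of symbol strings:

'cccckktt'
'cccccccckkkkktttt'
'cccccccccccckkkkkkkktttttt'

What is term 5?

cccccccccccccccccccckkkkkkkkkkkkkktttttttttt

Term n consists of 4n c's, followed by 3n-1 k's, followed by 2n t's (n = 1, 2, …).
For term 5, n = 5, so the run lengths are 20, 14, 10.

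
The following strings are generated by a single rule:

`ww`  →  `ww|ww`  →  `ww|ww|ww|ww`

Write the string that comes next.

Every step duplicates the string with '|' between the halves.
So the next term is two copies of ww|ww|ww|ww with '|' between the halves.

ww|ww|ww|ww|ww|ww|ww|ww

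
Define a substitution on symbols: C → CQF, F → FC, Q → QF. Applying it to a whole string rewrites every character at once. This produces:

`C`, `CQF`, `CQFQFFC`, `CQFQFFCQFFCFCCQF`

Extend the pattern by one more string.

CQFQFFCQFFCFCCQFQFFCFCCQFFCCQFCQFQFFC

Replace each of the 16 characters of CQFQFFCQFFCFCCQF in place — CQF QF FC QF FC FC CQF QF FC FC CQF FC CQF CQF QF FC — and concatenate.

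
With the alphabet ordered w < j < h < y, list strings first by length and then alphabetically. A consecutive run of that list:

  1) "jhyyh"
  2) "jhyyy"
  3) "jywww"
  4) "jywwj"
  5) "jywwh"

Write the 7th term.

Stepping forward 2 times from jywwh: jywwh → jywwy, then the target.

jywjw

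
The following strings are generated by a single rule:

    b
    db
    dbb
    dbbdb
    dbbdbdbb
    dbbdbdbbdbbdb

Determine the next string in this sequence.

Each term (from the third on) is the previous term followed by the one before it: term 3 = db·b = dbb.
The next term joins dbbdbdbbdbbdb and dbbdbdbb.

dbbdbdbbdbbdbdbbdbdbb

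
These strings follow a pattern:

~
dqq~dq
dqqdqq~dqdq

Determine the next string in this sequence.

s(k+1) = dqq·s(k)·dq, so each term gains dqq as a prefix and dq as a suffix.
One more step from dqqdqq~dqdq gives the answer.

dqqdqqdqq~dqdqdq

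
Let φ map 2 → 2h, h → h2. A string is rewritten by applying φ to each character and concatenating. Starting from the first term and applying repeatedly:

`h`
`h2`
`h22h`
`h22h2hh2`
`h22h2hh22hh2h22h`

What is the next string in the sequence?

φ(h22h2hh22hh2h22h) expands symbol-by-symbol to h2 2h 2h h2 2h h2 h2 2h 2h h2 h2 2h h2 2h 2h h2; joining the 16 pieces gives the next term.

h22h2hh22hh2h22h2hh2h22hh22h2hh2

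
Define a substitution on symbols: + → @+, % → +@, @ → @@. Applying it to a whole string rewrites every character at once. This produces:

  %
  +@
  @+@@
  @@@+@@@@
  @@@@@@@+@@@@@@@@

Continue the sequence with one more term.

@@@@@@@@@@@@@@@+@@@@@@@@@@@@@@@@

φ(@@@@@@@+@@@@@@@@) expands symbol-by-symbol to @@ @@ @@ @@ @@ @@ @@ @+ @@ @@ @@ @@ @@ @@ @@ @@; joining the 16 pieces gives the next term.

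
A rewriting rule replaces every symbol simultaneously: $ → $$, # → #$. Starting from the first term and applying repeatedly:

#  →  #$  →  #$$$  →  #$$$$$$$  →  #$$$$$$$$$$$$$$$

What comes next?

Replace each of the 16 characters of #$$$$$$$$$$$$$$$ in place — #$ $$ $$ $$ $$ $$ $$ $$ $$ $$ $$ $$ $$ $$ $$ $$ — and concatenate.

#$$$$$$$$$$$$$$$$$$$$$$$$$$$$$$$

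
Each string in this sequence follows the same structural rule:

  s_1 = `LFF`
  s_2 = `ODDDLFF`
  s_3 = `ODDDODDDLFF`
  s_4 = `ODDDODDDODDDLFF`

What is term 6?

Each term is the previous one with ODDD prepended.
From ODDDODDDODDDLFF, 2 further steps: ODDDODDDODDDLFF → ODDDODDDODDDODDDLFF → (answer).

ODDDODDDODDDODDDODDDLFF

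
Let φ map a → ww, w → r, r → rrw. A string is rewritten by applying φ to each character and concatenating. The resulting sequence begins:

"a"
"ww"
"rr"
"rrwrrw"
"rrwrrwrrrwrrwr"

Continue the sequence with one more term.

Rewriting the 14 symbols of rrwrrwrrrwrrwr one by one yields rrw rrw r rrw rrw r rrw rrw rrw r rrw rrw r rrw; concatenated:

rrwrrwrrrwrrwrrrwrrwrrwrrrwrrwrrrw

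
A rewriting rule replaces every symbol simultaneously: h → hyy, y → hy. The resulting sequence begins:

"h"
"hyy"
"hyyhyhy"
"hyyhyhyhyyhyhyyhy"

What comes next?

hyyhyhyhyyhyhyyhyhyyhyhyhyyhyhyyhyhyhyyhy

φ(hyyhyhyhyyhyhyyhy) expands symbol-by-symbol to hyy hy hy hyy hy hyy hy hyy hy hy hyy hy hyy hy hy hyy hy; joining the 17 pieces gives the next term.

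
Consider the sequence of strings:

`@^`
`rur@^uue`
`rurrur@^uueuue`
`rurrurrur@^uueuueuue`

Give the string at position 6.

rurrurrurrurrur@^uueuueuueuueuue

Every step adds rur to the front and uue to the end of the previous string.
From rurrurrur@^uueuueuue, 2 further steps: rurrurrur@^uueuueuue → rurrurrurrur@^uueuueuueuue → (answer).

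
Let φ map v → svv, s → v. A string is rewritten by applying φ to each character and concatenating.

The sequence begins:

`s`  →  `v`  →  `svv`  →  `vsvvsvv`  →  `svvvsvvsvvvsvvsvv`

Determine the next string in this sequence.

Rewriting the 17 symbols of svvvsvvsvvvsvvsvv one by one yields v svv svv svv v svv svv v svv svv svv v svv svv v svv svv; concatenated:

vsvvsvvsvvvsvvsvvvsvvsvvsvvvsvvsvvvsvvsvv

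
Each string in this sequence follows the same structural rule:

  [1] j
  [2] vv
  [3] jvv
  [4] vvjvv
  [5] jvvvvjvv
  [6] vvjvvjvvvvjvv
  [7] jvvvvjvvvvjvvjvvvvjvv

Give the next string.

vvjvvjvvvvjvvjvvvvjvvvvjvvjvvvvjvv

Each term (from the third on) is the two preceding terms concatenated in order: term 3 = j·vv = jvv.
The next term joins vvjvvjvvvvjvv and jvvvvjvvvvjvvjvvvvjvv.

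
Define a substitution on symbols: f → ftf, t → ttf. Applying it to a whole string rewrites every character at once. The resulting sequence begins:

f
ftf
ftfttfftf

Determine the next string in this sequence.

ftfttfftfttfttfftfftfttfftf

Rewriting each symbol of ftfttfftf: f→ftf, t→ttf, f→ftf, t→ttf, t→ttf, f→ftf, f→ftf, t→ttf, f→ftf, which concatenates to ftf ttf ftf ttf ttf ftf ftf ttf ftf.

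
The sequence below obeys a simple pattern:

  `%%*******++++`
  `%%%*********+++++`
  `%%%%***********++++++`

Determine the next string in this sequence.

Each string has the form %^{n-1} *^{2n+1} +^{n+1}, where the shown terms are n = 3, 4, 5.
Setting n = 6 gives 5, 13, 7 characters in each block.

%%%%%*************+++++++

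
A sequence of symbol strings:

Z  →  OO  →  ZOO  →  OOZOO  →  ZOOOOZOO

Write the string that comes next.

Each term (from the third on) is the two preceding terms concatenated in order: term 3 = Z·OO = ZOO.
Continuing: OOZOO · ZOOOOZOO gives term 6.

OOZOOZOOOOZOO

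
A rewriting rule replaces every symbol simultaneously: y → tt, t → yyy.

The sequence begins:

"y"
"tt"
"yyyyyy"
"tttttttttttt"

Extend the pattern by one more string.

yyyyyyyyyyyyyyyyyyyyyyyyyyyyyyyyyyyy

Rewriting each symbol of tttttttttttt: t→yyy, t→yyy, t→yyy, t→yyy, t→yyy, t→yyy, t→yyy, t→yyy, t→yyy, t→yyy, t→yyy, t→yyy, which concatenates to yyy yyy yyy yyy yyy yyy yyy yyy yyy yyy yyy yyy.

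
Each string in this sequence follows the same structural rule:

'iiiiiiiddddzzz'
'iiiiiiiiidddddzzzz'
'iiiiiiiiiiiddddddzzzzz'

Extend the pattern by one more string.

Term n consists of 2n+1 i's, followed by n+1 d's, followed by n z's, where the shown terms are n = 3, 4, 5.
Setting n = 6 gives 13, 7, 6 characters in each block.

iiiiiiiiiiiiidddddddzzzzzz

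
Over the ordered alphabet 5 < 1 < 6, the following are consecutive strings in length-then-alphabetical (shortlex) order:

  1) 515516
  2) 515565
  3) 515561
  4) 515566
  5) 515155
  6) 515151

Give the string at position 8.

515115

Continuing the enumeration 2 steps past 515151: 515151 → 515156 → (answer).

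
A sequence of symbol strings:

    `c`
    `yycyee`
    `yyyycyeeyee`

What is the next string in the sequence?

Every step adds yy to the front and yee to the end of the previous string.
One more step from yyyycyeeyee gives the answer.

yyyyyycyeeyeeyee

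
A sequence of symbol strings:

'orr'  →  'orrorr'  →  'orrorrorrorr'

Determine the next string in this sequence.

s(k+1) = s(k)·s(k) — each term doubles the last.
Doubling orrorrorrorr:

orrorrorrorrorrorrorrorr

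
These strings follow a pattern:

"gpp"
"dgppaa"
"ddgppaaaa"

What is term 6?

Each term wraps the previous one in d on the left and aa on the right.
From ddgppaaaa, 3 further steps: ddgppaaaa → dddgppaaaaaa → ddddgppaaaaaaaa → (answer).

dddddgppaaaaaaaaaa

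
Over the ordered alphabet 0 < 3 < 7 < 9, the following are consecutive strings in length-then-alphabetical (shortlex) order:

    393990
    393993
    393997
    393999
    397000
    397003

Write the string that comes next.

397007

Treat 397003 as a base-4 numeral over the given alphabet and add one, carrying through any trailing 9's.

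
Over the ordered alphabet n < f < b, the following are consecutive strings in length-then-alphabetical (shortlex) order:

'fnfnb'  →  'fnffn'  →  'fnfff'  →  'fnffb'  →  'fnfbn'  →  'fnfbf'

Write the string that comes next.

fnfbb

Treat fnfbf as a base-3 numeral over the given alphabet and add one, carrying through any trailing b's.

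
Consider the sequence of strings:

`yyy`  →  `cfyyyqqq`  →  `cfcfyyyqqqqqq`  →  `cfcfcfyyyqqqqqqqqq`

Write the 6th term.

cfcfcfcfcfyyyqqqqqqqqqqqqqqq

s(k+1) = cf·s(k)·qqq, so each term gains cf as a prefix and qqq as a suffix.
From cfcfcfyyyqqqqqqqqq, 2 further steps: cfcfcfyyyqqqqqqqqq → cfcfcfcfyyyqqqqqqqqqqqq → (answer).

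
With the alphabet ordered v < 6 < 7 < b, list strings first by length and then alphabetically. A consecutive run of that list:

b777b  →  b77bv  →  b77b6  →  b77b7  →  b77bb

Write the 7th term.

Continuing the enumeration 2 steps past b77bb: b77bb → b7bvv → (answer).

b7bv6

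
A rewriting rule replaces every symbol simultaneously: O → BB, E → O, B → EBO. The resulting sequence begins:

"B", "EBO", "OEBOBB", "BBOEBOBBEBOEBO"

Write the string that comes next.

Replace each of the 14 characters of BBOEBOBBEBOEBO in place — EBO EBO BB O EBO BB EBO EBO O EBO BB O EBO BB — and concatenate.

EBOEBOBBOEBOBBEBOEBOOEBOBBOEBOBB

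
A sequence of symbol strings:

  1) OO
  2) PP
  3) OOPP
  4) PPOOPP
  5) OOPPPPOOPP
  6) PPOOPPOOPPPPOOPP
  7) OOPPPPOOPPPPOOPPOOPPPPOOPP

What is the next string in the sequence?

From term 3 onward, concatenate the second-to-last term with the last: OO·PP = OOPP, PP·OOPP = PPOOPP, …
So term 8 is PPOOPPOOPPPPOOPP·OOPPPPOOPPPPOOPPOOPPPPOOPP.

PPOOPPOOPPPPOOPPOOPPPPOOPPPPOOPPOOPPPPOOPP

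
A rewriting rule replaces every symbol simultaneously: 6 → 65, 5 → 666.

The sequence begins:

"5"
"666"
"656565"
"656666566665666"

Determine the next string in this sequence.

656666565656566665656565666656565

Replace each of the 15 characters of 656666566665666 in place — 65 666 65 65 65 65 666 65 65 65 65 666 65 65 65 — and concatenate.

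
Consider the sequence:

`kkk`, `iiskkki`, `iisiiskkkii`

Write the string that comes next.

s(k+1) = iis·s(k)·i, so each term gains iis as a prefix and i as a suffix.
Applying this once more to iisiiskkkii:

iisiisiiskkkiii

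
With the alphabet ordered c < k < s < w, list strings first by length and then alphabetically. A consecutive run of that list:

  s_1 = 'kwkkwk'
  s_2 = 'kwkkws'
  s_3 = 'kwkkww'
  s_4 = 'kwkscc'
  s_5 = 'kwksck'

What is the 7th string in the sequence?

kwkscw

Stepping forward 2 times from kwksck: kwksck → kwkscs, then the target.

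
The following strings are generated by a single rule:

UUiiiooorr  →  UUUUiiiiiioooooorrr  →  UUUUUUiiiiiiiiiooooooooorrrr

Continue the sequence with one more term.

UUUUUUUUiiiiiiiiiiiioooooooooooorrrrr

Term n consists of 2n U's, followed by 3n i's, followed by 3n o's, followed by n+1 r's (n = 1, 2, …).
Setting n = 4 gives 8, 12, 12, 5 characters in each block.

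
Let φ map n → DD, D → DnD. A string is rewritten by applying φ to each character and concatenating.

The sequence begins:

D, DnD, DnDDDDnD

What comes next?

DnDDDDnDDnDDnDDnDDDDnD

Expanding DnDDDDnD: D→DnD, n→DD, D→DnD, D→DnD, D→DnD, D→DnD, n→DD, D→DnD. Concatenated: DnD DD DnD DnD DnD DnD DD DnD.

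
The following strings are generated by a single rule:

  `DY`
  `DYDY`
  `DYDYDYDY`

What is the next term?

Every step duplicates the string.
So the next term is two copies of DYDYDYDY.

DYDYDYDYDYDYDYDY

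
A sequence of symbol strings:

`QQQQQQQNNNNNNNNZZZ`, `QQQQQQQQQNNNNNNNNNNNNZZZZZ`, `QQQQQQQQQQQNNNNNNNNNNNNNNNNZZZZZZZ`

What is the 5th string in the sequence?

QQQQQQQQQQQQQQQNNNNNNNNNNNNNNNNNNNNNNNNZZZZZZZZZZZ

Term n consists of 2n+3 Q's, followed by 4n N's, followed by 2n-1 Z's, where the shown terms are n = 2, 3, 4.
Setting n = 6 gives 15, 24, 11 characters in each block.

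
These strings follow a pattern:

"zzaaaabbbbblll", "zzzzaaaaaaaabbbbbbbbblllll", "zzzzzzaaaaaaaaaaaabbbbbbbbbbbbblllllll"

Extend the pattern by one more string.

Term n consists of 2n z's, followed by 4n a's, followed by 4n+1 b's, followed by 2n+1 l's (n = 1, 2, …).
For the next term, n = 4, so the run lengths are 8, 16, 17, 9.

zzzzzzzzaaaaaaaaaaaaaaaabbbbbbbbbbbbbbbbblllllllll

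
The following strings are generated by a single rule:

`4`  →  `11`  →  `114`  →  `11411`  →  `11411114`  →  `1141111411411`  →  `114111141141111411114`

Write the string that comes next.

1141111411411114111141141111411411

From term 3 onward, concatenate the last term with the second-to-last: 11·4 = 114, 114·11 = 11411, …
The next term joins 114111141141111411114 and 1141111411411.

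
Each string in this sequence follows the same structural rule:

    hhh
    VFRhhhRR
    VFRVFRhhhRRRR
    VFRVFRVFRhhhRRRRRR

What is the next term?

Every step adds VFR to the front and RR to the end of the previous string.
One more step from VFRVFRVFRhhhRRRRRR gives the answer.

VFRVFRVFRVFRhhhRRRRRRRR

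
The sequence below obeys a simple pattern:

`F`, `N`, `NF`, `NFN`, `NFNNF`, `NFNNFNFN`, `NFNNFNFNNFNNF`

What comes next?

From term 3 onward, concatenate the last term with the second-to-last: N·F = NF, NF·N = NFN, …
So term 8 is NFNNFNFNNFNNF·NFNNFNFN.

NFNNFNFNNFNNFNFNNFNFN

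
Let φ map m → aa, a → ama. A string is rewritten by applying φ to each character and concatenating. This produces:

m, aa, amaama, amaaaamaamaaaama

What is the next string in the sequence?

amaaaamaamaamaamaaaamaamaaaamaamaamaamaaaama

Applying the rule to each of the 16 symbols of amaaaamaamaaaama gives the pieces ama aa ama ama ama ama aa ama ama aa ama ama ama ama aa ama, which concatenate to the answer.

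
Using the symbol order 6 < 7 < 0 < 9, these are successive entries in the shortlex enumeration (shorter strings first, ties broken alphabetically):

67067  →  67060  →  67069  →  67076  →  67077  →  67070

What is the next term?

67079

Treat 67070 as a base-4 numeral over the given alphabet and add one, carrying through any trailing 9's.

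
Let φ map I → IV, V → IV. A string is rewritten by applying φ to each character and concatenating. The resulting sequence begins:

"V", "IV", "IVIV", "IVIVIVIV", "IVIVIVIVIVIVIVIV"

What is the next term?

Applying the rule to each of the 16 symbols of IVIVIVIVIVIVIVIV gives the pieces IV IV IV IV IV IV IV IV IV IV IV IV IV IV IV IV, which concatenate to the answer.

IVIVIVIVIVIVIVIVIVIVIVIVIVIVIVIV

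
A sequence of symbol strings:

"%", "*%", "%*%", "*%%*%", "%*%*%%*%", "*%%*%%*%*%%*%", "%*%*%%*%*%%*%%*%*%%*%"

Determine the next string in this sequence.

This is a Fibonacci-style word recurrence s(k) = s(k−2)·s(k−1): e.g. %·*% = %*%.
Continuing: *%%*%%*%*%%*% · %*%*%%*%*%%*%%*%*%%*% gives term 8.

*%%*%%*%*%%*%%*%*%%*%*%%*%%*%*%%*%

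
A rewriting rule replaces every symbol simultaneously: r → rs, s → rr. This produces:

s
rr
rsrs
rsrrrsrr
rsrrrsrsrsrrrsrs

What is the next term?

rsrrrsrsrsrrrsrrrsrrrsrsrsrrrsrr

Applying the rule to each of the 16 symbols of rsrrrsrsrsrrrsrs gives the pieces rs rr rs rs rs rr rs rr rs rr rs rs rs rr rs rr, which concatenate to the answer.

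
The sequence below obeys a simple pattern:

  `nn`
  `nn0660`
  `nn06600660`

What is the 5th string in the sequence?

nn0660066006600660

The strings grow by a fixed suffix 0660 each time.
From nn06600660, 2 further steps: nn06600660 → nn066006600660 → (answer).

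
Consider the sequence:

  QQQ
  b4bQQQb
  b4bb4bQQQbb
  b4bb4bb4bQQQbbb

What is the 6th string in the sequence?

Every step adds b4b to the front and b to the end of the previous string.
From b4bb4bb4bQQQbbb, 2 further steps: b4bb4bb4bQQQbbb → b4bb4bb4bb4bQQQbbbb → (answer).

b4bb4bb4bb4bb4bQQQbbbbb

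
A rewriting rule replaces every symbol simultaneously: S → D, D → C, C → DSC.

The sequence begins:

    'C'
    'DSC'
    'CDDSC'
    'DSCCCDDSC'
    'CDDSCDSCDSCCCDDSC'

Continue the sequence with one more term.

DSCCCDDSCCDDSCCDDSCDSCDSCCCDDSC

φ(CDDSCDSCDSCCCDDSC) expands symbol-by-symbol to DSC C C D DSC C D DSC C D DSC DSC DSC C C D DSC; joining the 17 pieces gives the next term.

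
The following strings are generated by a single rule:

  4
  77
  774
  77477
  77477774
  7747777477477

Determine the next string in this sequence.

Each term (from the third on) is the previous term followed by the one before it: term 3 = 77·4 = 774.
Continuing: 7747777477477 · 77477774 gives term 7.

774777747747777477774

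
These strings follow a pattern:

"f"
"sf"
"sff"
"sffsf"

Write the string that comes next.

sffsfsff

Each term (from the third on) is the previous term followed by the one before it: term 3 = sf·f = sff.
So term 5 is sffsf·sff.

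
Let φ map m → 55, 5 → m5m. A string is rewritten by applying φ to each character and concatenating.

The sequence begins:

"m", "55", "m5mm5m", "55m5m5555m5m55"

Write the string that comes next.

Replace each of the 14 characters of 55m5m5555m5m55 in place — m5m m5m 55 m5m 55 m5m m5m m5m m5m 55 m5m 55 m5m m5m — and concatenate.

m5mm5m55m5m55m5mm5mm5mm5m55m5m55m5mm5m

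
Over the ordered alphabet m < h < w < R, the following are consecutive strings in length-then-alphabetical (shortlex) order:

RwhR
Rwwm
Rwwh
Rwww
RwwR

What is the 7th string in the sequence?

Advancing 2 positions from RwwR through RwwR → RwRm reaches term 7.

RwRh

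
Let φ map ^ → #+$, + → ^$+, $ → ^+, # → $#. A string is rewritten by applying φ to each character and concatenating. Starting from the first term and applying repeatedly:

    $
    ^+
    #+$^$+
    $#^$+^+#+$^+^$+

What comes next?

^+$##+$^+^$+#+$^$+$#^$+^+#+$^$+#+$^+^$+

Applying the rule to each of the 15 symbols of $#^$+^+#+$^+^$+ gives the pieces ^+ $# #+$ ^+ ^$+ #+$ ^$+ $# ^$+ ^+ #+$ ^$+ #+$ ^+ ^$+, which concatenate to the answer.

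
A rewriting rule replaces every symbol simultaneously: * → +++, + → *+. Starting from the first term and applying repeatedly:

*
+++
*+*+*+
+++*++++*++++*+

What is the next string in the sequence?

Applying the rule to each of the 15 symbols of +++*++++*++++*+ gives the pieces *+ *+ *+ +++ *+ *+ *+ *+ +++ *+ *+ *+ *+ +++ *+, which concatenate to the answer.

*+*+*++++*+*+*+*++++*+*+*+*++++*+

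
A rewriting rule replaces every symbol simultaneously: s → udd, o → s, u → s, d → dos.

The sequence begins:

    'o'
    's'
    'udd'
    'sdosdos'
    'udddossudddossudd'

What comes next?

Rewriting the 17 symbols of udddossudddossudd one by one yields s dos dos dos s udd udd s dos dos dos s udd udd s dos dos; concatenated:

sdosdosdossudduddsdosdosdossudduddsdosdos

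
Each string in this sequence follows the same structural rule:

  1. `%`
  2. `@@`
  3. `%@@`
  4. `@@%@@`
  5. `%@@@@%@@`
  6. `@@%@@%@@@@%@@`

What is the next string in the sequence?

From term 3 onward, concatenate the second-to-last term with the last: %·@@ = %@@, @@·%@@ = @@%@@, …
The next term joins %@@@@%@@ and @@%@@%@@@@%@@.

%@@@@%@@@@%@@%@@@@%@@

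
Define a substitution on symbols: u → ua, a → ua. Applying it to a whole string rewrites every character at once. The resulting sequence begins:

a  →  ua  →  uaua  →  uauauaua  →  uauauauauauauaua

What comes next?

Rewriting the 16 symbols of uauauauauauauaua one by one yields ua ua ua ua ua ua ua ua ua ua ua ua ua ua ua ua; concatenated:

uauauauauauauauauauauauauauauaua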